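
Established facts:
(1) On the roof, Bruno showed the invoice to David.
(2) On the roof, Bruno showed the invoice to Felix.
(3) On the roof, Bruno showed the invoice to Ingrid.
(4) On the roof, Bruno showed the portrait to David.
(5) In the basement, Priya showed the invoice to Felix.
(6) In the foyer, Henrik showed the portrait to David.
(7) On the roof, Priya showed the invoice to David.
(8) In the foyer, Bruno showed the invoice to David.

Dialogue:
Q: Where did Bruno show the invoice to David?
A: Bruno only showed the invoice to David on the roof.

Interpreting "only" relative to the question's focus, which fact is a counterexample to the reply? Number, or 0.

8

Answering "Where did ...?" puts focus on the setting — here, "on the roof".
So "only" ranges over settings; the rest (same agent, thing, recipient (Bruno / the invoice / David)) is presupposed.
Fact (8) keeps same agent, thing, recipient (Bruno / the invoice / David) but has setting = in the foyer; that refutes the reply.
(Fact (2) would refute a reading with focus on the recipient — but that is not what the question asks.)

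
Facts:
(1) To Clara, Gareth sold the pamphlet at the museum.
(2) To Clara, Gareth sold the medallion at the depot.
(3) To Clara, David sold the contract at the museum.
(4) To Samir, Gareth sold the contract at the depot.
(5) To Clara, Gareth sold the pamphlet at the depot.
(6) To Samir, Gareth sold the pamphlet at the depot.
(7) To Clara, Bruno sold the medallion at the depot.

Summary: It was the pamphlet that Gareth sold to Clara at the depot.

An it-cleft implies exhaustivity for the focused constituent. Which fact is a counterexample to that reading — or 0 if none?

2

The cleft puts "the pamphlet" in focus and presupposes the open proposition with agent = Gareth, recipient = Clara, setting = at the depot.
Exhaustivity: the pamphlet is the only thing satisfying that background.
But fact (2) also has agent = Gareth, recipient = Clara, setting = at the depot, with thing = the medallion — so the exhaustive reading fails.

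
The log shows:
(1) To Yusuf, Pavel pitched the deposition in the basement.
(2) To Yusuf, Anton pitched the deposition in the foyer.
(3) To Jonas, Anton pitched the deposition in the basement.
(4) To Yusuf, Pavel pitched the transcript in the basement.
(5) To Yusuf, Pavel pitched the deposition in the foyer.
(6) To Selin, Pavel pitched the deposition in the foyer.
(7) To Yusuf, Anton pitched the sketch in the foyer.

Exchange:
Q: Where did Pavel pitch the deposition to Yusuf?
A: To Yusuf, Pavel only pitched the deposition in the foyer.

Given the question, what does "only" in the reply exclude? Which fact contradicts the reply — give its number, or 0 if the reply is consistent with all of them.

1

Answering "Where did ...?" puts focus on the setting — here, "in the foyer".
"Only" then excludes alternative settings while the background — Pavel as agent and the deposition as thing and Yusuf as recipient — is held fixed.
Fact (1) shares the background with a different setting (in the basement) — counterexample.
(Fact (6) would refute a reading with focus on the recipient — but that is not what the question asks.)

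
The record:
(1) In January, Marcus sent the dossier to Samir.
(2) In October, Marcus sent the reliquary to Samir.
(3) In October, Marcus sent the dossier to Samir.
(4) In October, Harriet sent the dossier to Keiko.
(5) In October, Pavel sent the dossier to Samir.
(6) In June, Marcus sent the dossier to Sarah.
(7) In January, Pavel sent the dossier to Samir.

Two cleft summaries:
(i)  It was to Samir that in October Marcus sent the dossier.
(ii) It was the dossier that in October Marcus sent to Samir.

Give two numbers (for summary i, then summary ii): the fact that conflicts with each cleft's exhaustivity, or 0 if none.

0, 2

(i): focus "Samir". No fact shares agent = Marcus, thing = the dossier, setting = in October with a different recipient. 0.
(ii): focus "the dossier". Looking for agent = Marcus, recipient = Samir, setting = in October with some other thing — fact (2) has the reliquary there. Refuted.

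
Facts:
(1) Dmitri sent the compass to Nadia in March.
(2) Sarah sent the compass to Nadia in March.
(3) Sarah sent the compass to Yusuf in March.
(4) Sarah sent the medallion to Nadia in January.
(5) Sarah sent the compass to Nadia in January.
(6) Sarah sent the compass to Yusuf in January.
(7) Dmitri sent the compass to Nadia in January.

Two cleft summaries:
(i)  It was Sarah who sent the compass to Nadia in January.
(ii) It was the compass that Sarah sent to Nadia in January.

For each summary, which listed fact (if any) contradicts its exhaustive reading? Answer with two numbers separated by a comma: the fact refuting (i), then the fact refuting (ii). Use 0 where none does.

Summary (i) focuses "Sarah" (the agent); background same thing, recipient, setting (the compass / Nadia / in January). Fact (7) matches that background with agent = Dmitri — refutes (i).
Summary (ii) focuses "the compass" (the thing); background same agent, recipient, setting (Sarah / Nadia / in January). Fact (4) matches that background with thing = the medallion — refutes (ii).

7, 4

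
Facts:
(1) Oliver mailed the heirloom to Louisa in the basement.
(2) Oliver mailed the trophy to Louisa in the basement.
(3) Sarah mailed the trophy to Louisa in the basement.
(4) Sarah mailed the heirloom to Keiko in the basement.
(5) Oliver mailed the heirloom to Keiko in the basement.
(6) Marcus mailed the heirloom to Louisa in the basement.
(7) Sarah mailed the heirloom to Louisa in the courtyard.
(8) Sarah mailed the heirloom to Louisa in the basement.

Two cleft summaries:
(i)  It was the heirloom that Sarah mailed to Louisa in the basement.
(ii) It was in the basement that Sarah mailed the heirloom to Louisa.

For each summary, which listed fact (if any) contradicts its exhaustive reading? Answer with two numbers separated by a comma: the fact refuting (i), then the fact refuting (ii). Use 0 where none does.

Summary (i) focuses "the heirloom" (the thing); background Sarah as agent and Louisa as recipient and in the basement as setting. Fact (3) matches that background with thing = the trophy — refutes (i).
Summary (ii) focuses "in the basement" (the setting); background Sarah as agent and the heirloom as thing and Louisa as recipient. Fact (7) matches that background with setting = in the courtyard — refutes (ii).

3, 7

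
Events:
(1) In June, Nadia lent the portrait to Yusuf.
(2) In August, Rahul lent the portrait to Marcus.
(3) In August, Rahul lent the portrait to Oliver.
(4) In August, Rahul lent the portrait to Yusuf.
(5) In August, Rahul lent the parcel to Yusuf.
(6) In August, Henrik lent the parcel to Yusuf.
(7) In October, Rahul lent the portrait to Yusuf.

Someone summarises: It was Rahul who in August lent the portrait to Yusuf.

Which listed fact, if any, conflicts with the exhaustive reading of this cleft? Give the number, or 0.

The cleft puts "Rahul" in focus and presupposes the open proposition with same thing, recipient, setting (the portrait / Yusuf / in August).
The exhaustive reading says no other agent fits that background.
Every other fact differs from the presupposition on some backgrounded slot, so none challenges the exhaustivity.

0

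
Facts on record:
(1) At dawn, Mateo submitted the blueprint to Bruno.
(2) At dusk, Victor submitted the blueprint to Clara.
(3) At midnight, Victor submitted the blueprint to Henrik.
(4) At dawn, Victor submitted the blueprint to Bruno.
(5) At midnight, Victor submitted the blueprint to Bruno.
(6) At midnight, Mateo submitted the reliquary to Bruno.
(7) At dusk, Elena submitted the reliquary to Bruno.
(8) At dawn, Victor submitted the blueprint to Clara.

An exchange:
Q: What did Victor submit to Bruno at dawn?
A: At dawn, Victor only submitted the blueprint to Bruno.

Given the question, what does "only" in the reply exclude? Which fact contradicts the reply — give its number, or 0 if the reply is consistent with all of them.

0

Answering "What did ...?" puts focus on the thing — here, "the blueprint".
So "only" ranges over things; the rest (same agent, recipient, setting (Victor / Bruno / at dawn)) is presupposed.
No fact keeps same agent, recipient, setting (Victor / Bruno / at dawn) while changing the thing; every other fact differs on something backgrounded. The reply stands.
(Fact (5) would refute a reading with focus on the setting — but that is not what the question asks.)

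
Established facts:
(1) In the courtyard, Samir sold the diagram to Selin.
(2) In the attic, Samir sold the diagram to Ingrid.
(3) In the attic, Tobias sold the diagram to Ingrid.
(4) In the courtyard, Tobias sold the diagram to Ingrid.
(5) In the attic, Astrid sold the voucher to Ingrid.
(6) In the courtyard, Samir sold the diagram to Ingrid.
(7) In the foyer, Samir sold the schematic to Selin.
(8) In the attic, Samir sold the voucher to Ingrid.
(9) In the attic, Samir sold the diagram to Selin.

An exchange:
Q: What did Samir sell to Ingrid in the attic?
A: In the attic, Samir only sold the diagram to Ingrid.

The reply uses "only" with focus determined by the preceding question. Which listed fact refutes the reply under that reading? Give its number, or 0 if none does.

Answering "What did ...?" puts focus on the thing — here, "the diagram".
So "only" ranges over things; the rest (same agent, recipient, setting (Samir / Ingrid / in the attic)) is presupposed.
Fact (8) keeps same agent, recipient, setting (Samir / Ingrid / in the attic) but has thing = the voucher; that refutes the reply.
(Fact (9) would refute a reading with focus on the recipient — but that is not what the question asks.)

8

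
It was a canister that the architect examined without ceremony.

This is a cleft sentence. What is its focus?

a canister

In an it-cleft "It was X that/who ...", the clefted constituent X is the focus; the that/who-clause expresses the presupposed open proposition.
Here the focus is "a canister". The backgrounded (presupposed) material includes "the architect" and "without ceremony".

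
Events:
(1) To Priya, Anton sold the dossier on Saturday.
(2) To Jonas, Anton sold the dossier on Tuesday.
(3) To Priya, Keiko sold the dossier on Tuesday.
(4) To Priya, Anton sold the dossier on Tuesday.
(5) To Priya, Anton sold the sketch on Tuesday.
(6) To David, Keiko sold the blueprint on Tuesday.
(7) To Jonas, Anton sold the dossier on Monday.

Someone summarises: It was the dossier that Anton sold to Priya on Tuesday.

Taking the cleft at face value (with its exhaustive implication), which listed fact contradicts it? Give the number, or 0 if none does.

5

Focus of the cleft: "the dossier" (the thing). Presupposed background: Anton as agent and Priya as recipient and on Tuesday as setting.
The exhaustive reading says no other thing fits that background.
Fact (5) shares the background but with thing = the sketch; exhaustivity is violated.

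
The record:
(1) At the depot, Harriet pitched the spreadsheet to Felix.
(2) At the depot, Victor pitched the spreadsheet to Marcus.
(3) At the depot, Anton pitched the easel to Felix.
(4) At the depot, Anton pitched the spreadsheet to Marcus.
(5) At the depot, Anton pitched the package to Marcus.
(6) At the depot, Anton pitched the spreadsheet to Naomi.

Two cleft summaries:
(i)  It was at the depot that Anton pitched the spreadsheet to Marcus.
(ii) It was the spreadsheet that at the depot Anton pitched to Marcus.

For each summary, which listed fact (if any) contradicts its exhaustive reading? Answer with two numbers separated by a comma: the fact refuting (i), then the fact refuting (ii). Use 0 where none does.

0, 5

Summary (i) focuses "at the depot" (the setting); background agent = Anton, thing = the spreadsheet, recipient = Marcus. No fact matches that background with a different setting, so 0.
Summary (ii) focuses "the spreadsheet" (the thing); background agent = Anton, recipient = Marcus, setting = at the depot. Fact (5) matches that background with thing = the package — refutes (ii).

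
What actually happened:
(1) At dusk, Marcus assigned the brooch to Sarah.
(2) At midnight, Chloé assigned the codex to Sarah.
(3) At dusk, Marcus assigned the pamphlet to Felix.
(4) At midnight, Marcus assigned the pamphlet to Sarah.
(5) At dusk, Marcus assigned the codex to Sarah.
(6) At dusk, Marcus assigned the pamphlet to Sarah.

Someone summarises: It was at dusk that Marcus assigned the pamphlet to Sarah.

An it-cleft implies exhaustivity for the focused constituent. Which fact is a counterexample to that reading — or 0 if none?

4

Focus of the cleft: "at dusk" (the setting). Presupposed background: agent = Marcus, thing = the pamphlet, recipient = Sarah.
Exhaustivity: at dusk is the only setting satisfying that background.
Fact (4) shares the background but with setting = at midnight; exhaustivity is violated.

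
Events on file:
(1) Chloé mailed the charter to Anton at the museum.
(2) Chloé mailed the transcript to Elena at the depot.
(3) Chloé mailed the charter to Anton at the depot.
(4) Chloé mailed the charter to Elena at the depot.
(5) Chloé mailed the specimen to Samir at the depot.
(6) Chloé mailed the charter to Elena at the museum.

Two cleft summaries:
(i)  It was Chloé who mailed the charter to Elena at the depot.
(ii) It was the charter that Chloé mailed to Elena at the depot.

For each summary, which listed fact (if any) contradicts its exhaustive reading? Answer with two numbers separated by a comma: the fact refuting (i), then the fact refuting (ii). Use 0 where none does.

(i): focus "Chloé". No fact shares same thing, recipient, setting (the charter / Elena / at the depot) with a different agent. 0.
(ii): focus "the charter". Looking for same agent, recipient, setting (Chloé / Elena / at the depot) with some other thing — fact (2) has the transcript there. Refuted.

0, 2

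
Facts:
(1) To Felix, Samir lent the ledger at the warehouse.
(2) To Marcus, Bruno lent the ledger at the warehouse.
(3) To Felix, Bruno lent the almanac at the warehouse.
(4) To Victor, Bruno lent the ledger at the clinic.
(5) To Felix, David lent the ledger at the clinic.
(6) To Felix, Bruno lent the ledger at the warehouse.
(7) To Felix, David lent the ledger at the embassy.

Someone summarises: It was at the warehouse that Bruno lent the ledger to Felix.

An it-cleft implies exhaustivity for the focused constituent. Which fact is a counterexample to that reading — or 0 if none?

0

The cleft puts "at the warehouse" in focus and presupposes the open proposition with agent = Bruno, thing = the ledger, recipient = Felix.
Exhaustivity: at the warehouse is the only setting satisfying that background.
Every other fact differs from the presupposition on some backgrounded slot, so none challenges the exhaustivity.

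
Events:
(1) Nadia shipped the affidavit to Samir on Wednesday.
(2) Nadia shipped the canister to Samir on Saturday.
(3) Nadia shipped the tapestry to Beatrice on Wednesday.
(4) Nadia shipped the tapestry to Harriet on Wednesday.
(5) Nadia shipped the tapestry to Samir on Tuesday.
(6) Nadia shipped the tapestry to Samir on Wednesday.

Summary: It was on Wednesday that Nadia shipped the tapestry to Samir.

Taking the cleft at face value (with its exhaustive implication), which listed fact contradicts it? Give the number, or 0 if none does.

The cleft puts "on Wednesday" in focus and presupposes the open proposition with Nadia as agent and the tapestry as thing and Samir as recipient.
The exhaustive reading says no other setting fits that background.
Fact (5) shares the background but with setting = on Tuesday; exhaustivity is violated.

5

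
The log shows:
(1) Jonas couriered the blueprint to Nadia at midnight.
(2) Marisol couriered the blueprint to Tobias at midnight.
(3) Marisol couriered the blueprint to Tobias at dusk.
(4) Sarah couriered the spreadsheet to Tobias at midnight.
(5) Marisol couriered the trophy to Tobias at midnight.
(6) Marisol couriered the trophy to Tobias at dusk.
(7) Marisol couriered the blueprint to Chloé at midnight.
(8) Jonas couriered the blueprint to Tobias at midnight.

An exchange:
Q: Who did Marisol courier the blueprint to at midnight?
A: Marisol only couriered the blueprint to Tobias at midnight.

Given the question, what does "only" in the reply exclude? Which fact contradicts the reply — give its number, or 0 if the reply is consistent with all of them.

7

Answering "Who did ... to ...?" puts focus on the recipient — here, "Tobias".
So "only" ranges over recipients; the rest (Marisol as agent and the blueprint as thing and at midnight as setting) is presupposed.
Fact (7) shares the background with a different recipient (Chloé) — counterexample.
(Fact (5) would refute a reading with focus on the thing — but that is not what the question asks.)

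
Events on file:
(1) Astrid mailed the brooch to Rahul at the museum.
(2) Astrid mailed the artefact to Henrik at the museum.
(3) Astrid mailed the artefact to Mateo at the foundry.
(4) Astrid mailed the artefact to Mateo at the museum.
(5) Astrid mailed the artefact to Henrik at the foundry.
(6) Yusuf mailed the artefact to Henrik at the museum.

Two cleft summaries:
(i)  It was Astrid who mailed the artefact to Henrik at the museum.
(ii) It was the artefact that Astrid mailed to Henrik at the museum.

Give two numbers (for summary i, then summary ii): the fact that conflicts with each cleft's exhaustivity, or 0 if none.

Summary (i) focuses "Astrid" (the agent); background the artefact as thing and Henrik as recipient and at the museum as setting. Fact (6) matches that background with agent = Yusuf — refutes (i).
Summary (ii) focuses "the artefact" (the thing); background Astrid as agent and Henrik as recipient and at the museum as setting. No fact matches that background with a different thing, so 0.

6, 0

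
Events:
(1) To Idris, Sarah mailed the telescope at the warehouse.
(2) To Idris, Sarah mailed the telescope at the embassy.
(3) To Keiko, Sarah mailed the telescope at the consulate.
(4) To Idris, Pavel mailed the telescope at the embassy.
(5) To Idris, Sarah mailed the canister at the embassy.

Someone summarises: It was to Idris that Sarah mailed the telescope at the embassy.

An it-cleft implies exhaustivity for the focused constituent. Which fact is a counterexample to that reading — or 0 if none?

0

The cleft puts "Idris" in focus and presupposes the open proposition with Sarah as agent and the telescope as thing and at the embassy as setting.
Exhaustivity: Idris is the only recipient satisfying that background.
No listed fact matches the background with a different recipient. Exhaustivity holds.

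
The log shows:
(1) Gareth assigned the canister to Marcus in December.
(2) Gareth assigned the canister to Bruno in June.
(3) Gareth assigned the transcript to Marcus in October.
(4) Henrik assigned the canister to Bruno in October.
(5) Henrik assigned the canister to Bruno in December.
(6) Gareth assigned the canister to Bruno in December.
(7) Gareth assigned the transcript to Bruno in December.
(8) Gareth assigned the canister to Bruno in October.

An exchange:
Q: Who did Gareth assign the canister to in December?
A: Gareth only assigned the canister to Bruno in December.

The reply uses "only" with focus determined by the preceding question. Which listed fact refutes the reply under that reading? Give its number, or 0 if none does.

The question "Who did ... to ...?" targets the recipient, so in the reply the focus falls on "Bruno".
So "only" ranges over recipients; the rest (same agent, thing, setting (Gareth / the canister / in December)) is presupposed.
Fact (1) keeps same agent, thing, setting (Gareth / the canister / in December) but has recipient = Marcus; that refutes the reply.
(Fact (7) would refute a reading with focus on the thing — but that is not what the question asks.)

1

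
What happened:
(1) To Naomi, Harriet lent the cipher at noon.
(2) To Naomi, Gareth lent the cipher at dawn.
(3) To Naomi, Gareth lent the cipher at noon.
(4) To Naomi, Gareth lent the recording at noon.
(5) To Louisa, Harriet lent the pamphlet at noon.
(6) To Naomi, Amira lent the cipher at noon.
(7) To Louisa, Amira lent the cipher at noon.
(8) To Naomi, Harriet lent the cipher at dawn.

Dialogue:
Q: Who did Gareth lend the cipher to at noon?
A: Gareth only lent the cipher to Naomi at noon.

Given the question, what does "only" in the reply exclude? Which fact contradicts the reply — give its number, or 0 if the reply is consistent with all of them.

0

Answering "Who did ... to ...?" puts focus on the recipient — here, "Naomi".
"Only" then excludes alternative recipients while the background — same agent, thing, setting (Gareth / the cipher / at noon) — is held fixed.
No fact keeps same agent, thing, setting (Gareth / the cipher / at noon) while changing the recipient; every other fact differs on something backgrounded. The reply stands.
(Fact (4) would refute a reading with focus on the thing — but that is not what the question asks.)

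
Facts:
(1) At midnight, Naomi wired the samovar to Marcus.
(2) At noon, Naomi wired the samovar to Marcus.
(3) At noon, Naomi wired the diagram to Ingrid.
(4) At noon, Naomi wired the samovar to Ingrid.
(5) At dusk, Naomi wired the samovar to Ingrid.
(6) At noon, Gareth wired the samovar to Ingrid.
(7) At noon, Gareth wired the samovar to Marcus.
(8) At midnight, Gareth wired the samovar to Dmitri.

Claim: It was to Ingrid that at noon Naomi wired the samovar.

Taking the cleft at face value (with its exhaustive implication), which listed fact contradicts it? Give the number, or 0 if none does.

Focus of the cleft: "Ingrid" (the recipient). Presupposed background: Naomi as agent and the samovar as thing and at noon as setting.
Exhaustivity: Ingrid is the only recipient satisfying that background.
But fact (2) also has Naomi as agent and the samovar as thing and at noon as setting, with recipient = Marcus — so the exhaustive reading fails.

2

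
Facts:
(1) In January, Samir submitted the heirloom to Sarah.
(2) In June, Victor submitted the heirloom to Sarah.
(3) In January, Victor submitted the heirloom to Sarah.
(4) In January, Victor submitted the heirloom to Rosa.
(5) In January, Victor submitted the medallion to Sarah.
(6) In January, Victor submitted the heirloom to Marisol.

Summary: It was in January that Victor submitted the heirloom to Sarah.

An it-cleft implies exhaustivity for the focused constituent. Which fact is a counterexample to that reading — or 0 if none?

2

The cleft puts "in January" in focus and presupposes the open proposition with agent = Victor, thing = the heirloom, recipient = Sarah.
The exhaustive reading says no other setting fits that background.
Fact (2) shares the background but with setting = in June; exhaustivity is violated.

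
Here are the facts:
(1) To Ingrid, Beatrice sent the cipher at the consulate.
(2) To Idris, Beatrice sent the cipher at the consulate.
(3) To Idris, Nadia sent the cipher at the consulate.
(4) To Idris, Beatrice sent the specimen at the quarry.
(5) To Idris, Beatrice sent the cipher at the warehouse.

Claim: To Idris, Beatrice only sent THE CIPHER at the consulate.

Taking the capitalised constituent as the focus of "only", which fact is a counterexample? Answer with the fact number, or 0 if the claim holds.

0

The capitals mark "the cipher" as focus. So "only" rules out other things, with the rest (same agent, recipient, setting (Beatrice / Idris / at the consulate)) as background.
No fact matches same agent, recipient, setting (Beatrice / Idris / at the consulate) with a different thing — every other fact differs on at least one backgrounded slot. So no fact refutes it.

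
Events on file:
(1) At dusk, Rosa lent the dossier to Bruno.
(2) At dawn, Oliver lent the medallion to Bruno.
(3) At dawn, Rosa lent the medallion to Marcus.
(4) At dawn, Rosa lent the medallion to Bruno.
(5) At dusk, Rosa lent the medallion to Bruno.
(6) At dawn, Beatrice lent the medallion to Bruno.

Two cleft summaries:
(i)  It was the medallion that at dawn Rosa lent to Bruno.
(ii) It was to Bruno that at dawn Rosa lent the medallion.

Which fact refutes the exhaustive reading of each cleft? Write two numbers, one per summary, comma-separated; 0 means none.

(i): focus "the medallion". No fact shares Rosa as agent and Bruno as recipient and at dawn as setting with a different thing. 0.
(ii): focus "Bruno". Looking for Rosa as agent and the medallion as thing and at dawn as setting with some other recipient — fact (3) has Marcus there. Refuted.

0, 3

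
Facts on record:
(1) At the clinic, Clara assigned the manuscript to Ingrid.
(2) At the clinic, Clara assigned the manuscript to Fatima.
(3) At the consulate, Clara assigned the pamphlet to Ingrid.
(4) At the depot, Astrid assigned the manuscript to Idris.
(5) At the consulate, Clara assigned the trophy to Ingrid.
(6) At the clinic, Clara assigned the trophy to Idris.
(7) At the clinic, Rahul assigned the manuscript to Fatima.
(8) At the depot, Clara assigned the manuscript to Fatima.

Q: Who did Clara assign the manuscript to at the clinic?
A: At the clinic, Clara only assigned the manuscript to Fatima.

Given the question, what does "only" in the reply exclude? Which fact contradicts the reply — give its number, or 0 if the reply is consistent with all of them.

1

The question "Who did ... to ...?" targets the recipient, so in the reply the focus falls on "Fatima".
So "only" ranges over recipients; the rest (same agent, thing, setting (Clara / the manuscript / at the clinic)) is presupposed.
Fact (1) keeps same agent, thing, setting (Clara / the manuscript / at the clinic) but has recipient = Ingrid; that refutes the reply.
(Fact (8) would refute a reading with focus on the setting — but that is not what the question asks.)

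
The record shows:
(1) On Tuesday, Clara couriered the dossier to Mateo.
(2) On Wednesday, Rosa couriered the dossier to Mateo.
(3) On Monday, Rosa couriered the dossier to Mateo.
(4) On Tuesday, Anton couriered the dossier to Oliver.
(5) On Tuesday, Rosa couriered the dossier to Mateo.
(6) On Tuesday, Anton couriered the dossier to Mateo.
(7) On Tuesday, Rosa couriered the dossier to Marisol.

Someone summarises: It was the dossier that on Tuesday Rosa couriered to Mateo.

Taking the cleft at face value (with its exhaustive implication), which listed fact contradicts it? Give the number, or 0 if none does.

Focus of the cleft: "the dossier" (the thing). Presupposed background: agent = Rosa, recipient = Mateo, setting = on Tuesday.
The exhaustive reading says no other thing fits that background.
Every other fact differs from the presupposition on some backgrounded slot, so none challenges the exhaustivity.

0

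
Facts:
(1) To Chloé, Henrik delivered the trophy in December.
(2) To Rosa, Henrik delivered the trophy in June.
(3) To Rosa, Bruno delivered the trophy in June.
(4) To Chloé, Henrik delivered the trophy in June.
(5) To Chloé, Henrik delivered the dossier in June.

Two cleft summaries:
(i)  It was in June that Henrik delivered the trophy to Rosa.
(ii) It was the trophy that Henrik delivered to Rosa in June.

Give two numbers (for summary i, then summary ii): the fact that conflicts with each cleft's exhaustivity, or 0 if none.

(i): focus "in June". No fact shares same agent, thing, recipient (Henrik / the trophy / Rosa) with a different setting. 0.
(ii): focus "the trophy". No fact shares same agent, recipient, setting (Henrik / Rosa / in June) with a different thing. 0.

0, 0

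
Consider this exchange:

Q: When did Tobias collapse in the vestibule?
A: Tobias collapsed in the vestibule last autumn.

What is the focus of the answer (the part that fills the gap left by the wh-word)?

The wh-word "when" asks about the time.
In the answer, "Tobias" and "in the vestibule" are given — repeated from the question.
The constituent filling the time gap is "last autumn"; that is the focus and would carry nuclear stress.

last autumn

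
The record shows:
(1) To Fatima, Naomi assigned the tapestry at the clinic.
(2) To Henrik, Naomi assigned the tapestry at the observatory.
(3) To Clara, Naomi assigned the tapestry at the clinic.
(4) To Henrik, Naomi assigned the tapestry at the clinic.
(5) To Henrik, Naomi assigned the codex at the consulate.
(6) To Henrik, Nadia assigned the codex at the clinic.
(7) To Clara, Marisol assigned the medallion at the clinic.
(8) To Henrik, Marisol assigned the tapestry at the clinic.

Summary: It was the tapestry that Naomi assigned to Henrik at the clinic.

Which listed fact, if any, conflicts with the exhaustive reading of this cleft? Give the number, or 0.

0

Focus of the cleft: "the tapestry" (the thing). Presupposed background: same agent, recipient, setting (Naomi / Henrik / at the clinic).
Exhaustivity: the tapestry is the only thing satisfying that background.
No listed fact matches the background with a different thing. Exhaustivity holds.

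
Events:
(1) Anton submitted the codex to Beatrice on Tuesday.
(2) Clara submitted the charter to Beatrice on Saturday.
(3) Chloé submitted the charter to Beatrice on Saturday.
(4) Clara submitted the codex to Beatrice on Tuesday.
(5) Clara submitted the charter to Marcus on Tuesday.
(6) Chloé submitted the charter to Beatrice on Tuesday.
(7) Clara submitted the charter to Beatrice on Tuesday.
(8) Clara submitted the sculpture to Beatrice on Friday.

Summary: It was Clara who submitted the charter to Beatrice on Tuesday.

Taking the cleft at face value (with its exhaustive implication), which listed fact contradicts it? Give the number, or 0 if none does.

6

The cleft puts "Clara" in focus and presupposes the open proposition with thing = the charter, recipient = Beatrice, setting = on Tuesday.
The exhaustive reading says no other agent fits that background.
But fact (6) also has thing = the charter, recipient = Beatrice, setting = on Tuesday, with agent = Chloé — so the exhaustive reading fails.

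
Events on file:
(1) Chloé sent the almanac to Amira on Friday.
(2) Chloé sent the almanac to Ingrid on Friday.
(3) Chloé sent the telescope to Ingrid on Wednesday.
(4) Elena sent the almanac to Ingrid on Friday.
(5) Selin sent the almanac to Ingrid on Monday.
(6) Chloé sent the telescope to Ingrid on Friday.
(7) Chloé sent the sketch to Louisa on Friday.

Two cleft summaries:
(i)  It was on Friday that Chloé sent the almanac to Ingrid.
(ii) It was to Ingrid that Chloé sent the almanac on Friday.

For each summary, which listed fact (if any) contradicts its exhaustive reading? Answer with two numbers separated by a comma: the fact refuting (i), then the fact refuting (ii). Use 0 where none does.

Summary (i) focuses "on Friday" (the setting); background Chloé as agent and the almanac as thing and Ingrid as recipient. No fact matches that background with a different setting, so 0.
Summary (ii) focuses "Ingrid" (the recipient); background Chloé as agent and the almanac as thing and on Friday as setting. Fact (1) matches that background with recipient = Amira — refutes (ii).

0, 1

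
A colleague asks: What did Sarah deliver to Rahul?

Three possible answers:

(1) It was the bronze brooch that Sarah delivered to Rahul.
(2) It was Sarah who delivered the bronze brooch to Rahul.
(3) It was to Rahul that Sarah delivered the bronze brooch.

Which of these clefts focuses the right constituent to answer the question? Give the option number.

The question word "what" targets the direct object.
Option (1) clefts "the bronze brooch" — that matches what the question asks about.
Option (2) clefts "Sarah" — the subject (agent), not what was asked.
Option (3) clefts "to Rahul" — the recipient, not what was asked.
So the congruent reply is (1).

1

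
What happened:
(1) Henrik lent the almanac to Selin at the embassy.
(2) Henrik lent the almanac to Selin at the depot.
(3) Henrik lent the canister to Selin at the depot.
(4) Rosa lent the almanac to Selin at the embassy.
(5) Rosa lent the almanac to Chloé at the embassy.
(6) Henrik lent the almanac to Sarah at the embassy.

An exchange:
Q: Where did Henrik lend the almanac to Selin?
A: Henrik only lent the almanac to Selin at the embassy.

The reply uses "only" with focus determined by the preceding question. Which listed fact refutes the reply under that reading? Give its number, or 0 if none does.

The question "Where did ...?" targets the setting, so in the reply the focus falls on "at the embassy".
"Only" then excludes alternative settings while the background — Henrik as agent and the almanac as thing and Selin as recipient — is held fixed.
Fact (2) shares the background with a different setting (at the depot) — counterexample.
(Fact (6) would refute a reading with focus on the recipient — but that is not what the question asks.)

2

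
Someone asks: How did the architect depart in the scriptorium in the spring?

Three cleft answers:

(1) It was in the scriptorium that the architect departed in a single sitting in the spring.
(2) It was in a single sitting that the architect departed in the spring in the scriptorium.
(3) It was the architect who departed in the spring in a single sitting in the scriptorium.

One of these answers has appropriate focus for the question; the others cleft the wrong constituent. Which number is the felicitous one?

The question word "how" targets the manner.
Option (1) clefts "in the scriptorium" — the location, not what was asked.
Option (2) clefts "in a single sitting" — that matches what the question asks about.
Option (3) clefts "the architect" — the subject (agent), not what was asked.
So the congruent reply is (2).

2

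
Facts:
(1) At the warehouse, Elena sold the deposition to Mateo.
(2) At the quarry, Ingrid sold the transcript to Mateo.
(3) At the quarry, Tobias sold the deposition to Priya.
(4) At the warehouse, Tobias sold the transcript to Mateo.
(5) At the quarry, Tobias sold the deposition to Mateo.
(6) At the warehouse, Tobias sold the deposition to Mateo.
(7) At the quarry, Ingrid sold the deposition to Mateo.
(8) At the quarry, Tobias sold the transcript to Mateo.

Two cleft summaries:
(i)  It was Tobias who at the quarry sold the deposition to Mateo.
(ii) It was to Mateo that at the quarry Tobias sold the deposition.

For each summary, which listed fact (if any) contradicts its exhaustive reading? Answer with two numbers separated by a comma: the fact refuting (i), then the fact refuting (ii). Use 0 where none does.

Summary (i) focuses "Tobias" (the agent); background the deposition as thing and Mateo as recipient and at the quarry as setting. Fact (7) matches that background with agent = Ingrid — refutes (i).
Summary (ii) focuses "Mateo" (the recipient); background Tobias as agent and the deposition as thing and at the quarry as setting. Fact (3) matches that background with recipient = Priya — refutes (ii).

7, 3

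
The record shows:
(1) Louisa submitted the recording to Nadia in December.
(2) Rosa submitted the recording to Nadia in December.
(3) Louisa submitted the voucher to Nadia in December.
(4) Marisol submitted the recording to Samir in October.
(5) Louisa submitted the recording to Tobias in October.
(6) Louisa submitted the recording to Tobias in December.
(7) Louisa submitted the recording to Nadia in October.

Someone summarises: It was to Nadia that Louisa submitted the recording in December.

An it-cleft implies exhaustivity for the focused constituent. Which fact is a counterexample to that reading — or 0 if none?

The cleft puts "Nadia" in focus and presupposes the open proposition with same agent, thing, setting (Louisa / the recording / in December).
The exhaustive reading says no other recipient fits that background.
Fact (6) shares the background but with recipient = Tobias; exhaustivity is violated.

6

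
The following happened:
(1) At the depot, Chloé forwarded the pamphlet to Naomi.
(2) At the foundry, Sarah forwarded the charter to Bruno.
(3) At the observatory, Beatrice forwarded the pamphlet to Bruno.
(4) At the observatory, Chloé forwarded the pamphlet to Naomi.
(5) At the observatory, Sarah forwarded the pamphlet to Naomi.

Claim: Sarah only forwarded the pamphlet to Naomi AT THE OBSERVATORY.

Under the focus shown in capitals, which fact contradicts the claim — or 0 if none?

Focus (in capitals) is "at the observatory" — the setting. "Only" excludes alternative settings while holding fixed same agent, thing, recipient (Sarah / the pamphlet / Naomi).
No fact matches same agent, thing, recipient (Sarah / the pamphlet / Naomi) with a different setting — every other fact differs on at least one backgrounded slot. So no fact refutes it.

0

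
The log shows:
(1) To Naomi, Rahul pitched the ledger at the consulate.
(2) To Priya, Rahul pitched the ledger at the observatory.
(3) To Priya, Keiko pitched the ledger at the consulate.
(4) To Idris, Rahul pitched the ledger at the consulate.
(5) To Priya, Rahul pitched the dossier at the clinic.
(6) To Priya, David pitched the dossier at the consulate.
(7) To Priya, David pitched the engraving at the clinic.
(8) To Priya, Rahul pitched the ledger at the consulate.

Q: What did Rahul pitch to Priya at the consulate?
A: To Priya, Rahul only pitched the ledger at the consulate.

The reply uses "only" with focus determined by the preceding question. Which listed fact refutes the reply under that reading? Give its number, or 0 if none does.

The question "What did ...?" targets the thing, so in the reply the focus falls on "the ledger".
So "only" ranges over things; the rest (Rahul as agent and Priya as recipient and at the consulate as setting) is presupposed.
No fact keeps Rahul as agent and Priya as recipient and at the consulate as setting while changing the thing; every other fact differs on something backgrounded. The reply stands.
(Fact (1) would refute a reading with focus on the recipient — but that is not what the question asks.)

0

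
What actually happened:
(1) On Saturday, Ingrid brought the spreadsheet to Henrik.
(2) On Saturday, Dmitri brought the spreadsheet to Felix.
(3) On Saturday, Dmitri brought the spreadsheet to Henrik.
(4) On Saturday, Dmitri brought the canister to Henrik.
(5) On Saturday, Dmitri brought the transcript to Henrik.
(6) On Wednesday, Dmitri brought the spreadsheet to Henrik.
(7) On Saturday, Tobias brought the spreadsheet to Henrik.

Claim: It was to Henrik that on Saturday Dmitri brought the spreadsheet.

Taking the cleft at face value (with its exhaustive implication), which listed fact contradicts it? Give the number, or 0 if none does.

2

The cleft puts "Henrik" in focus and presupposes the open proposition with agent = Dmitri, thing = the spreadsheet, setting = on Saturday.
Exhaustivity: Henrik is the only recipient satisfying that background.
But fact (2) also has agent = Dmitri, thing = the spreadsheet, setting = on Saturday, with recipient = Felix — so the exhaustive reading fails.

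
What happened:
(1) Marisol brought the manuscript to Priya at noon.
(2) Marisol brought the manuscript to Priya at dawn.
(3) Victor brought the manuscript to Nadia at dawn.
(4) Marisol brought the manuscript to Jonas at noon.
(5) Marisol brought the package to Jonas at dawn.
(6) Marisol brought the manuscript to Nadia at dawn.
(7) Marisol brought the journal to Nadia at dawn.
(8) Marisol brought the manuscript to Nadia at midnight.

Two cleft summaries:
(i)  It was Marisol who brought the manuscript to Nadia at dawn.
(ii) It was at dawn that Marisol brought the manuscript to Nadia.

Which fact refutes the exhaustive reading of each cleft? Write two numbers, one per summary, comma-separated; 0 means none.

(i): focus "Marisol". Looking for same thing, recipient, setting (the manuscript / Nadia / at dawn) with some other agent — fact (3) has Victor there. Refuted.
(ii): focus "at dawn". Looking for same agent, thing, recipient (Marisol / the manuscript / Nadia) with some other setting — fact (8) has at midnight there. Refuted.

3, 8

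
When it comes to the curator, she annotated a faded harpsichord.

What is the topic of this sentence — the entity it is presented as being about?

the curator

The construction explicitly marks "the curator" as what the sentence is about — the topic.
The remainder of the clause is the comment (what is said about the topic).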